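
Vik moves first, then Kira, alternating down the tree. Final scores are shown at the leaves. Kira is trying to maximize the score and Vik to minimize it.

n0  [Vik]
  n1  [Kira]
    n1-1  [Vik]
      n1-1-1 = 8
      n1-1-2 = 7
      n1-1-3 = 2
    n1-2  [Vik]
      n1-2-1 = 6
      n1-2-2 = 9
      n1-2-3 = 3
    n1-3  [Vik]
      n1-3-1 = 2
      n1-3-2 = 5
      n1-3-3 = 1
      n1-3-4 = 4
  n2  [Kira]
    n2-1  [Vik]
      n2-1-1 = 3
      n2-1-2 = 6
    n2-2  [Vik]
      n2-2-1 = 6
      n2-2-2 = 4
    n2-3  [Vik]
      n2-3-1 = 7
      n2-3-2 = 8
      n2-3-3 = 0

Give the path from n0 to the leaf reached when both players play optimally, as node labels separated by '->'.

n0 -> n1 -> n1-2 -> n1-2-3

n1-1 (Vik): min(8, 7, 2) = 2
n1-2 (Vik): min(6, 9, 3) = 3
n1-3 (Vik): min(2, 5, 1, 4) = 1
n1 (Kira): max(2, 3, 1) = 3
n2-1 (Vik): min(3, 6) = 3
n2-2 (Vik): min(6, 4) = 4
n2-3 (Vik): min(7, 8, 0) = 0
n2 (Kira): max(3, 4, 0) = 4
n0 (Vik): min(3, 4) = 3
At n0, Vik picks n1 (lowest: 3).
At n1, Kira picks n1-2 (highest: 3).
At n1-2, Vik picks n1-2-3 (lowest: 3).
Terminal value 3.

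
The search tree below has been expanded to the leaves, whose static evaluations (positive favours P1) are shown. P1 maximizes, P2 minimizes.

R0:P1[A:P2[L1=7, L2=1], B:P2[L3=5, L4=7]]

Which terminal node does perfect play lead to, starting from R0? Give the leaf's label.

A (P2): min(7, 1) = 1
B (P2): min(5, 7) = 5
R0 (P1): max(1, 5) = 5
At R0, P1 picks B (highest: 5).
At B, P2 picks L3 (lowest: 5).
Terminal value 5.

L3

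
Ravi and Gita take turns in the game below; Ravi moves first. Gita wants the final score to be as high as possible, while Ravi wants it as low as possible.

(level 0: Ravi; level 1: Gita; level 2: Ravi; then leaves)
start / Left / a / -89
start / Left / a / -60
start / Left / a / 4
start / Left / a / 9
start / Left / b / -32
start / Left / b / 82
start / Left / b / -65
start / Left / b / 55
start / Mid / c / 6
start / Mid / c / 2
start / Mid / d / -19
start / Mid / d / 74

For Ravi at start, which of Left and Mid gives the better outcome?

Left

a (Ravi): min(-89, -60, 4, 9) = -89
b (Ravi): min(-32, 82, -65, 55) = -65
Left (Gita): max(-89, -65) = -65
c (Ravi): min(6, 2) = 2
d (Ravi): min(-19, 74) = -19
Mid (Gita): max(2, -19) = 2
Ravi prefers the lower value; Left=-65, Mid=2. Left is better since -65 < 2.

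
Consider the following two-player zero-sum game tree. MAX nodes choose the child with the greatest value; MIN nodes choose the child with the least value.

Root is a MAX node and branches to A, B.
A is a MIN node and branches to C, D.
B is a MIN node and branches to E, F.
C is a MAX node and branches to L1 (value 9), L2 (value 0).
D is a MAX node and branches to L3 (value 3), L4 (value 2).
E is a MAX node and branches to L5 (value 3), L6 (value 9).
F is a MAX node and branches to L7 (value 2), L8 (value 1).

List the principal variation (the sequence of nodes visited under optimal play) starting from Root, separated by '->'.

C (MAX): max(9, 0) = 9
D (MAX): max(3, 2) = 3
A (MIN): min(9, 3) = 3
E (MAX): max(3, 9) = 9
F (MAX): max(2, 1) = 2
B (MIN): min(9, 2) = 2
Root (MAX): max(3, 2) = 3
At Root, MAX picks A (highest: 3).
At A, MIN picks D (lowest: 3).
At D, MAX picks L3 (highest: 3).
Terminal value 3.

Root -> A -> D -> L3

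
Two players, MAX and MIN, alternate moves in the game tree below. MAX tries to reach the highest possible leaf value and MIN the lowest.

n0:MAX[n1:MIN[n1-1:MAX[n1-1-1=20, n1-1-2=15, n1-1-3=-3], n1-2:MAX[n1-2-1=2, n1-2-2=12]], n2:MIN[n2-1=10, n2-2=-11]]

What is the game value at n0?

12

n1-1 (MAX): max(20, 15, -3) = 20
n1-2 (MAX): max(2, 12) = 12
n1 (MIN): min(20, 12) = 12
n2 (MIN): min(10, -11) = -11
n0 (MAX): max(12, -11) = 12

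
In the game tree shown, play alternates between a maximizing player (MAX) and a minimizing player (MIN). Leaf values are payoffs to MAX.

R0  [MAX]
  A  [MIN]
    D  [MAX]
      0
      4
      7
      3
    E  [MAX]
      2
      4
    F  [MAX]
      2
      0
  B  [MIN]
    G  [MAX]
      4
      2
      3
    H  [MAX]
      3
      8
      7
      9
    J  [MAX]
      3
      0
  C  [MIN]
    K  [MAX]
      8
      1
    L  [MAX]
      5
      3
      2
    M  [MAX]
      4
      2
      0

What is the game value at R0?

4

D (MAX): max(0, 4, 7, 3) = 7
E (MAX): max(2, 4) = 4
F (MAX): max(2, 0) = 2
A (MIN): min(7, 4, 2) = 2
G (MAX): max(4, 2, 3) = 4
H (MAX): max(3, 8, 7, 9) = 9
J (MAX): max(3, 0) = 3
B (MIN): min(4, 9, 3) = 3
K (MAX): max(8, 1) = 8
L (MAX): max(5, 3, 2) = 5
M (MAX): max(4, 2, 0) = 4
C (MIN): min(8, 5, 4) = 4
R0 (MAX): max(2, 3, 4) = 4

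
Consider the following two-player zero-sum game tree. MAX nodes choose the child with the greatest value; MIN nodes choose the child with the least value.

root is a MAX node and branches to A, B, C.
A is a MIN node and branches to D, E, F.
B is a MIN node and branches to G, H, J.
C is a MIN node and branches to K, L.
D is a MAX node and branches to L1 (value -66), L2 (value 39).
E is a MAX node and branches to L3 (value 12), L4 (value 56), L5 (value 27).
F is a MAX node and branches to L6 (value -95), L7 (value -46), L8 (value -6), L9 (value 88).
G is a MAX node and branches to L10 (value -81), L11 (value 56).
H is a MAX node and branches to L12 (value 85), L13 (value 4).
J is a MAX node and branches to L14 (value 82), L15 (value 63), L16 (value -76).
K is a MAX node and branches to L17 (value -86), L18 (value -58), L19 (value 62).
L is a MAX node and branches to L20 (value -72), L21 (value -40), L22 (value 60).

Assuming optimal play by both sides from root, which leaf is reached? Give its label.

D (MAX): max(-66, 39) = 39
E (MAX): max(12, 56, 27) = 56
F (MAX): max(-95, -46, -6, 88) = 88
A (MIN): min(39, 56, 88) = 39
G (MAX): max(-81, 56) = 56
H (MAX): max(85, 4) = 85
J (MAX): max(82, 63, -76) = 82
B (MIN): min(56, 85, 82) = 56
K (MAX): max(-86, -58, 62) = 62
L (MAX): max(-72, -40, 60) = 60
C (MIN): min(62, 60) = 60
root (MAX): max(39, 56, 60) = 60
At root, MAX picks C (highest: 60).
At C, MIN picks L (lowest: 60).
At L, MAX picks L22 (highest: 60).
Terminal value 60.

L22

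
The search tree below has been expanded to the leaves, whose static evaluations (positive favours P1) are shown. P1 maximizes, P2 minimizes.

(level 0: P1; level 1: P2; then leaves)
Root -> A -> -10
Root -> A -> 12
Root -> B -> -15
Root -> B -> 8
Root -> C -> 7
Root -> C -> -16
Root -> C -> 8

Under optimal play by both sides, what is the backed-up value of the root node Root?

A (P2): min(-10, 12) = -10
B (P2): min(-15, 8) = -15
C (P2): min(7, -16, 8) = -16
Root (P1): max(-10, -15, -16) = -10

-10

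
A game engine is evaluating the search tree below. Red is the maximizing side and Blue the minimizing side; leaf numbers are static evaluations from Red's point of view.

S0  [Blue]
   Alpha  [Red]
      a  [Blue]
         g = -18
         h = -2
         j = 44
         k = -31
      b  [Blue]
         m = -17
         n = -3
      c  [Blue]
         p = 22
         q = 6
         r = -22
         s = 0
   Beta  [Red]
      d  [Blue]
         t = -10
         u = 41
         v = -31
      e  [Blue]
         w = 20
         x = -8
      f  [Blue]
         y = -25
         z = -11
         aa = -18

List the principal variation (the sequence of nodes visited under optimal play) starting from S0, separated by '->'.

a (Blue): min(-18, -2, 44, -31) = -31
b (Blue): min(-17, -3) = -17
c (Blue): min(22, 6, -22, 0) = -22
Alpha (Red): max(-31, -17, -22) = -17
d (Blue): min(-10, 41, -31) = -31
e (Blue): min(20, -8) = -8
f (Blue): min(-25, -11, -18) = -25
Beta (Red): max(-31, -8, -25) = -8
S0 (Blue): min(-17, -8) = -17
At S0, Blue picks Alpha (lowest: -17).
At Alpha, Red picks b (highest: -17).
At b, Blue picks m (lowest: -17).
Terminal value -17.

S0 -> Alpha -> b -> m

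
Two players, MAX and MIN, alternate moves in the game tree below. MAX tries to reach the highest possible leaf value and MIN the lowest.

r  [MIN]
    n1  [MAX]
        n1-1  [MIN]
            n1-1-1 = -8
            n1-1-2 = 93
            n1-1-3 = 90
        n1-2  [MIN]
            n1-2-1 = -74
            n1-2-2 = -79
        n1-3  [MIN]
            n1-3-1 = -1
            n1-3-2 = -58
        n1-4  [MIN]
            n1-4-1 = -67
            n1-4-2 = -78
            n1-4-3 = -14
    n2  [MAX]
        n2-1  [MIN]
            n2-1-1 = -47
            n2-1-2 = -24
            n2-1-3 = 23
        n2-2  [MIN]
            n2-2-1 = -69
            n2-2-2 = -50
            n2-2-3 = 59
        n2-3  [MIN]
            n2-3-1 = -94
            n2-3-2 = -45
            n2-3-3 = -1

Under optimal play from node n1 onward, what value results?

n1-1 (MIN): min(-8, 93, 90) = -8
n1-2 (MIN): min(-74, -79) = -79
n1-3 (MIN): min(-1, -58) = -58
n1-4 (MIN): min(-67, -78, -14) = -78
n1 (MAX): max(-8, -79, -58, -78) = -8

-8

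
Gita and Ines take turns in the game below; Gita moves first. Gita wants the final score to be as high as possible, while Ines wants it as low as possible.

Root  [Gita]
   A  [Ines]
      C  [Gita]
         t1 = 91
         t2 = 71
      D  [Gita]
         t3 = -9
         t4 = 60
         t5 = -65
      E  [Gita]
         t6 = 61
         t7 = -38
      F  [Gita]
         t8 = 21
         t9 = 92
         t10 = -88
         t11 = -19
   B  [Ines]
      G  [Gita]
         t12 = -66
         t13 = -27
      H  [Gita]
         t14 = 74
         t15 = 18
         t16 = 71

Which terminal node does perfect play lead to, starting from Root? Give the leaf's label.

t4

C (Gita): max(91, 71) = 91
D (Gita): max(-9, 60, -65) = 60
E (Gita): max(61, -38) = 61
F (Gita): max(21, 92, -88, -19) = 92
A (Ines): min(91, 60, 61, 92) = 60
G (Gita): max(-66, -27) = -27
H (Gita): max(74, 18, 71) = 74
B (Ines): min(-27, 74) = -27
Root (Gita): max(60, -27) = 60
At Root, Gita picks A (highest: 60).
At A, Ines picks D (lowest: 60).
At D, Gita picks t4 (highest: 60).
Terminal value 60.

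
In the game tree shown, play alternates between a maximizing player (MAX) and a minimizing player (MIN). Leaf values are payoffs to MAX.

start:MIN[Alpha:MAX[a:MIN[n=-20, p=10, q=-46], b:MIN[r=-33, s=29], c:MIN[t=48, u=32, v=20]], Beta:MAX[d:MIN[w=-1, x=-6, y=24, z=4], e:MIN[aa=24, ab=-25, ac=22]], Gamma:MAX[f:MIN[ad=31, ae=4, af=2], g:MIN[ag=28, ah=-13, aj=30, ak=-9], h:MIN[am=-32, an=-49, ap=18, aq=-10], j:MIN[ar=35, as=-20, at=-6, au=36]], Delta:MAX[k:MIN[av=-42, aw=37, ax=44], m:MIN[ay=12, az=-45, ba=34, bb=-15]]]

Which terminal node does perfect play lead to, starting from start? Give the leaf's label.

av

a (MIN): min(-20, 10, -46) = -46
b (MIN): min(-33, 29) = -33
c (MIN): min(48, 32, 20) = 20
Alpha (MAX): max(-46, -33, 20) = 20
d (MIN): min(-1, -6, 24, 4) = -6
e (MIN): min(24, -25, 22) = -25
Beta (MAX): max(-6, -25) = -6
f (MIN): min(31, 4, 2) = 2
g (MIN): min(28, -13, 30, -9) = -13
h (MIN): min(-32, -49, 18, -10) = -49
j (MIN): min(35, -20, -6, 36) = -20
Gamma (MAX): max(2, -13, -49, -20) = 2
k (MIN): min(-42, 37, 44) = -42
m (MIN): min(12, -45, 34, -15) = -45
Delta (MAX): max(-42, -45) = -42
start (MIN): min(20, -6, 2, -42) = -42
At start, MIN picks Delta (lowest: -42).
At Delta, MAX picks k (highest: -42).
At k, MIN picks av (lowest: -42).
Terminal value -42.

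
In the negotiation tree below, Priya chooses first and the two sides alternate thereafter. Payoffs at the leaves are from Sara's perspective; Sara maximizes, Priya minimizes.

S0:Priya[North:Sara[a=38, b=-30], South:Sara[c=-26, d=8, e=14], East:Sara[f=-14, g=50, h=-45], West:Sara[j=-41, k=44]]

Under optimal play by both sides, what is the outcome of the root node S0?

North (Sara): max(38, -30) = 38
South (Sara): max(-26, 8, 14) = 14
East (Sara): max(-14, 50, -45) = 50
West (Sara): max(-41, 44) = 44
S0 (Priya): min(38, 14, 50, 44) = 14

14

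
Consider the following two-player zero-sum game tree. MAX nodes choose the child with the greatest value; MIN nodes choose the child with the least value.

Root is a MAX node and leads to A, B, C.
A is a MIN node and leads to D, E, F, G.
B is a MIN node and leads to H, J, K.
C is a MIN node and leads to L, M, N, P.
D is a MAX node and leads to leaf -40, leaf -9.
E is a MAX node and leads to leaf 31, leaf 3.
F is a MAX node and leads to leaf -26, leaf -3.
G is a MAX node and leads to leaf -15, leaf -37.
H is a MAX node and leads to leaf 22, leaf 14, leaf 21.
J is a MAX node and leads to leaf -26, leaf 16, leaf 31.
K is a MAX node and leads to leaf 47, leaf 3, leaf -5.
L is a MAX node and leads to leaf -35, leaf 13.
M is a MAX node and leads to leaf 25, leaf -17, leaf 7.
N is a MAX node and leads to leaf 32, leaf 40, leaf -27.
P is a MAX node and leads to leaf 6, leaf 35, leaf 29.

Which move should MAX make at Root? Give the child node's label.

B

D (MAX): max(-40, -9) = -9
E (MAX): max(31, 3) = 31
F (MAX): max(-26, -3) = -3
G (MAX): max(-15, -37) = -15
A (MIN): min(-9, 31, -3, -15) = -15
H (MAX): max(22, 14, 21) = 22
J (MAX): max(-26, 16, 31) = 31
K (MAX): max(47, 3, -5) = 47
B (MIN): min(22, 31, 47) = 22
L (MAX): max(-35, 13) = 13
M (MAX): max(25, -17, 7) = 25
N (MAX): max(32, 40, -27) = 40
P (MAX): max(6, 35, 29) = 35
C (MIN): min(13, 25, 40, 35) = 13
Root (MAX): max(-15, 22, 13) = 22
MAX at Root wants the highest of {A=-15, B=22, C=13}, so chooses B.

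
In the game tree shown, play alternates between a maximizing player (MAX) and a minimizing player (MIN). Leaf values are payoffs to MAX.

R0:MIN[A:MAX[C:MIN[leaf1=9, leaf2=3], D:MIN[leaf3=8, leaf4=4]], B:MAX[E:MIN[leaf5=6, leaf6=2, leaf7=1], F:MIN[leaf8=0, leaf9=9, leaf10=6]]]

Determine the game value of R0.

1

C (MIN): min(9, 3) = 3
D (MIN): min(8, 4) = 4
A (MAX): max(3, 4) = 4
E (MIN): min(6, 2, 1) = 1
F (MIN): min(0, 9, 6) = 0
B (MAX): max(1, 0) = 1
R0 (MIN): min(4, 1) = 1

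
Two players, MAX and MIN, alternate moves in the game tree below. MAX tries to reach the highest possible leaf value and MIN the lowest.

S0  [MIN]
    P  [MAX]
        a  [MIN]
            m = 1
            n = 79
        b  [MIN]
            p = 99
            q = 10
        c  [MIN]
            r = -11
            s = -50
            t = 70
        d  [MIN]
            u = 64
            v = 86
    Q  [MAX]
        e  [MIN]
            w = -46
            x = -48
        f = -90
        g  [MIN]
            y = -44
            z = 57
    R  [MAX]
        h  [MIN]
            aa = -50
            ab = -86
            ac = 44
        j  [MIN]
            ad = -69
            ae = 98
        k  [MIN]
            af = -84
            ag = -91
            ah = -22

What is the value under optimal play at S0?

a (MIN): min(1, 79) = 1
b (MIN): min(99, 10) = 10
c (MIN): min(-11, -50, 70) = -50
d (MIN): min(64, 86) = 64
P (MAX): max(1, 10, -50, 64) = 64
e (MIN): min(-46, -48) = -48
g (MIN): min(-44, 57) = -44
Q (MAX): max(-48, -90, -44) = -44
h (MIN): min(-50, -86, 44) = -86
j (MIN): min(-69, 98) = -69
k (MIN): min(-84, -91, -22) = -91
R (MAX): max(-86, -69, -91) = -69
S0 (MIN): min(64, -44, -69) = -69

-69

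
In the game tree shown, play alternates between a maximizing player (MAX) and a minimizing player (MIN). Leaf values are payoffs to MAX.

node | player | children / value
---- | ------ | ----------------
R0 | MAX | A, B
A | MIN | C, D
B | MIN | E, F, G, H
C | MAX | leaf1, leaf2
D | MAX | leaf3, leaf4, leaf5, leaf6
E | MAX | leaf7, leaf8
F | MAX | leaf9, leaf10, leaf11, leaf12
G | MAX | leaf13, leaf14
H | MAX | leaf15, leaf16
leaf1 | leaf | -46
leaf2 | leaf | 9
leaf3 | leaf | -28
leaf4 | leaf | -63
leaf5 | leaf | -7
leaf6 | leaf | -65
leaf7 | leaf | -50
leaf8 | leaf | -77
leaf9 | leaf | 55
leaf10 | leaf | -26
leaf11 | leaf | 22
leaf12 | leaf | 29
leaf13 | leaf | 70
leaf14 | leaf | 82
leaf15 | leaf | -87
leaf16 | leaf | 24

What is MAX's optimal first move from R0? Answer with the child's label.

C (MAX): max(-46, 9) = 9
D (MAX): max(-28, -63, -7, -65) = -7
A (MIN): min(9, -7) = -7
E (MAX): max(-50, -77) = -50
F (MAX): max(55, -26, 22, 29) = 55
G (MAX): max(70, 82) = 82
H (MAX): max(-87, 24) = 24
B (MIN): min(-50, 55, 82, 24) = -50
R0 (MAX): max(-7, -50) = -7
MAX at R0 wants the highest of {A=-7, B=-50}, so chooses A.

A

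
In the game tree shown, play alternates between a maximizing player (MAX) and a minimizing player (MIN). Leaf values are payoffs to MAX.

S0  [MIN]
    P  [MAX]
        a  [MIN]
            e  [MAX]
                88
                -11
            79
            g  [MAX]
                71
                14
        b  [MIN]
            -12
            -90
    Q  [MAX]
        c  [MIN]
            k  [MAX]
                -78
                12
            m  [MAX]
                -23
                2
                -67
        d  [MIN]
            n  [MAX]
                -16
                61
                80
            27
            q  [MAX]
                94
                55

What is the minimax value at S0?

e (MAX): max(88, -11) = 88
g (MAX): max(71, 14) = 71
a (MIN): min(88, 79, 71) = 71
b (MIN): min(-12, -90) = -90
P (MAX): max(71, -90) = 71
k (MAX): max(-78, 12) = 12
m (MAX): max(-23, 2, -67) = 2
c (MIN): min(12, 2) = 2
n (MAX): max(-16, 61, 80) = 80
q (MAX): max(94, 55) = 94
d (MIN): min(80, 27, 94) = 27
Q (MAX): max(2, 27) = 27
S0 (MIN): min(71, 27) = 27

27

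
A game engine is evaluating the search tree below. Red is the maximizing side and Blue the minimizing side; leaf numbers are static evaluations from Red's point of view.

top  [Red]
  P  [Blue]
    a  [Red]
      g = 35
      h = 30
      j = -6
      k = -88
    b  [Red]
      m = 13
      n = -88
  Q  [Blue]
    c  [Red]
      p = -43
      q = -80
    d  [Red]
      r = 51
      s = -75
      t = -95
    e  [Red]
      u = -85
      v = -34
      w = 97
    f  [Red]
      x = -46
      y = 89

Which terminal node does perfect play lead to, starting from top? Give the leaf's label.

a (Red): max(35, 30, -6, -88) = 35
b (Red): max(13, -88) = 13
P (Blue): min(35, 13) = 13
c (Red): max(-43, -80) = -43
d (Red): max(51, -75, -95) = 51
e (Red): max(-85, -34, 97) = 97
f (Red): max(-46, 89) = 89
Q (Blue): min(-43, 51, 97, 89) = -43
top (Red): max(13, -43) = 13
At top, Red picks P (highest: 13).
At P, Blue picks b (lowest: 13).
At b, Red picks m (highest: 13).
Terminal value 13.

m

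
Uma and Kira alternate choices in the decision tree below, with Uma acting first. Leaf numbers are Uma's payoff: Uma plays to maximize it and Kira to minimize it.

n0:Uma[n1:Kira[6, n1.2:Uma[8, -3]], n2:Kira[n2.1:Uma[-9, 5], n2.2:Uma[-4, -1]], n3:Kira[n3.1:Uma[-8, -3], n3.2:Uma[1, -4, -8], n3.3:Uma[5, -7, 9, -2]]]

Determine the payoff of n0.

n1.2 (Uma): max(8, -3) = 8
n1 (Kira): min(6, 8) = 6
n2.1 (Uma): max(-9, 5) = 5
n2.2 (Uma): max(-4, -1) = -1
n2 (Kira): min(5, -1) = -1
n3.1 (Uma): max(-8, -3) = -3
n3.2 (Uma): max(1, -4, -8) = 1
n3.3 (Uma): max(5, -7, 9, -2) = 9
n3 (Kira): min(-3, 1, 9) = -3
n0 (Uma): max(6, -1, -3) = 6

6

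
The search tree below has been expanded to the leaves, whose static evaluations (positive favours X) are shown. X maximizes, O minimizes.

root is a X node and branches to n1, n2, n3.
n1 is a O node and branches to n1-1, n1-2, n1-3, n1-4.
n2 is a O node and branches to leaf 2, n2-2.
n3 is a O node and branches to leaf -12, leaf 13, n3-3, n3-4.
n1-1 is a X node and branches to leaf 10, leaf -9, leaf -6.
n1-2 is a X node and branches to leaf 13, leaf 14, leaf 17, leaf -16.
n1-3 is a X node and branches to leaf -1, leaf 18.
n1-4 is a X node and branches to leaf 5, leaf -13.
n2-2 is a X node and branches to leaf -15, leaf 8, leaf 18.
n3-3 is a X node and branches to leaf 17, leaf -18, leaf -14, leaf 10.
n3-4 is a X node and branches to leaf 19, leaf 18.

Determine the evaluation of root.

5

n1-1 (X): max(10, -9, -6) = 10
n1-2 (X): max(13, 14, 17, -16) = 17
n1-3 (X): max(-1, 18) = 18
n1-4 (X): max(5, -13) = 5
n1 (O): min(10, 17, 18, 5) = 5
n2-2 (X): max(-15, 8, 18) = 18
n2 (O): min(2, 18) = 2
n3-3 (X): max(17, -18, -14, 10) = 17
n3-4 (X): max(19, 18) = 19
n3 (O): min(-12, 13, 17, 19) = -12
root (X): max(5, 2, -12) = 5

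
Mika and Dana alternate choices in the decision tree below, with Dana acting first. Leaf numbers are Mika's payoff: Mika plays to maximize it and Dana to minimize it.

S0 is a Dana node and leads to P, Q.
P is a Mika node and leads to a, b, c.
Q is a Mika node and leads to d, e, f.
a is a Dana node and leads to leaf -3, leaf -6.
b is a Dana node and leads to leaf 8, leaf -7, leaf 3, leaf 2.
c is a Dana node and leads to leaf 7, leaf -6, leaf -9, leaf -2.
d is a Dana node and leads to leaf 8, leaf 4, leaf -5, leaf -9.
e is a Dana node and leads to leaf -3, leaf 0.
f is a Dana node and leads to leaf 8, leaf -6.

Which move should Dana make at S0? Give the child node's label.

a (Dana): min(-3, -6) = -6
b (Dana): min(8, -7, 3, 2) = -7
c (Dana): min(7, -6, -9, -2) = -9
P (Mika): max(-6, -7, -9) = -6
d (Dana): min(8, 4, -5, -9) = -9
e (Dana): min(-3, 0) = -3
f (Dana): min(8, -6) = -6
Q (Mika): max(-9, -3, -6) = -3
S0 (Dana): min(-6, -3) = -6
Dana at S0 wants the lowest of {P=-6, Q=-3}, so chooses P.

P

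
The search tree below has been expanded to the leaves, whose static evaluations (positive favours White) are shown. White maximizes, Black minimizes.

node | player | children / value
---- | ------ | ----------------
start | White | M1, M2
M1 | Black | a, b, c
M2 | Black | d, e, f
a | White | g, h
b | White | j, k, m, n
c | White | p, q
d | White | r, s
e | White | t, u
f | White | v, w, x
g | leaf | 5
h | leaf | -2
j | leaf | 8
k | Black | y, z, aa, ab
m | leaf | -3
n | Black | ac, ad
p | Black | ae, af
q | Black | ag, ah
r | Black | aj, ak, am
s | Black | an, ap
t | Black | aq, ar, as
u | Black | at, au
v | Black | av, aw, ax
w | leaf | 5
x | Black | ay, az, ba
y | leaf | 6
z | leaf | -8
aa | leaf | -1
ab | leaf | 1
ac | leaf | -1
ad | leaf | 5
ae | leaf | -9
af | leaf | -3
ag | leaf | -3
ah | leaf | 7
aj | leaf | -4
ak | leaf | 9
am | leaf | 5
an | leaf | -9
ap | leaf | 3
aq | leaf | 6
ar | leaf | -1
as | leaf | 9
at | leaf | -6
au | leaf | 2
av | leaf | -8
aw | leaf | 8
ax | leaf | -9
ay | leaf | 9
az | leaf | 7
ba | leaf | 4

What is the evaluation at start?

-3

a (White): max(5, -2) = 5
k (Black): min(6, -8, -1, 1) = -8
n (Black): min(-1, 5) = -1
b (White): max(8, -8, -3, -1) = 8
p (Black): min(-9, -3) = -9
q (Black): min(-3, 7) = -3
c (White): max(-9, -3) = -3
M1 (Black): min(5, 8, -3) = -3
r (Black): min(-4, 9, 5) = -4
s (Black): min(-9, 3) = -9
d (White): max(-4, -9) = -4
t (Black): min(6, -1, 9) = -1
u (Black): min(-6, 2) = -6
e (White): max(-1, -6) = -1
v (Black): min(-8, 8, -9) = -9
x (Black): min(9, 7, 4) = 4
f (White): max(-9, 5, 4) = 5
M2 (Black): min(-4, -1, 5) = -4
start (White): max(-3, -4) = -3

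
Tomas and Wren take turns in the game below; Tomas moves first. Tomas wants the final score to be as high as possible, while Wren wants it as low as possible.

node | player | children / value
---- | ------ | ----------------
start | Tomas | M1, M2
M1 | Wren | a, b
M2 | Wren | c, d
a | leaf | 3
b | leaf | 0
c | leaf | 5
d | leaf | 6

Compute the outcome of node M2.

5

M2 (Wren): min(5, 6) = 5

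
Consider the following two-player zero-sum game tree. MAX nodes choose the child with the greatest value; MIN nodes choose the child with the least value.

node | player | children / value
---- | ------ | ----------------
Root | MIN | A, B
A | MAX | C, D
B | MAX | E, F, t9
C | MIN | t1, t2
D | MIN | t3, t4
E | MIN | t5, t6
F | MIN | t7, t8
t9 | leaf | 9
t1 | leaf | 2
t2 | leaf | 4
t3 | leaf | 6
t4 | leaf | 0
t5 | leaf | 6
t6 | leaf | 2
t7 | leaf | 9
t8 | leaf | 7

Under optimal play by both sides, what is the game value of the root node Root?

C (MIN): min(2, 4) = 2
D (MIN): min(6, 0) = 0
A (MAX): max(2, 0) = 2
E (MIN): min(6, 2) = 2
F (MIN): min(9, 7) = 7
B (MAX): max(2, 7, 9) = 9
Root (MIN): min(2, 9) = 2

2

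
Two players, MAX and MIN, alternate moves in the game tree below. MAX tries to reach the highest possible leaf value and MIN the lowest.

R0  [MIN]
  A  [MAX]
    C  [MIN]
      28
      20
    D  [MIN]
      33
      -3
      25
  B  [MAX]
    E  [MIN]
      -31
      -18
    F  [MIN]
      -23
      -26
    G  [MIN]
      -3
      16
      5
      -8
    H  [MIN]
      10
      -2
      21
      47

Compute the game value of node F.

-26

F (MIN): min(-23, -26) = -26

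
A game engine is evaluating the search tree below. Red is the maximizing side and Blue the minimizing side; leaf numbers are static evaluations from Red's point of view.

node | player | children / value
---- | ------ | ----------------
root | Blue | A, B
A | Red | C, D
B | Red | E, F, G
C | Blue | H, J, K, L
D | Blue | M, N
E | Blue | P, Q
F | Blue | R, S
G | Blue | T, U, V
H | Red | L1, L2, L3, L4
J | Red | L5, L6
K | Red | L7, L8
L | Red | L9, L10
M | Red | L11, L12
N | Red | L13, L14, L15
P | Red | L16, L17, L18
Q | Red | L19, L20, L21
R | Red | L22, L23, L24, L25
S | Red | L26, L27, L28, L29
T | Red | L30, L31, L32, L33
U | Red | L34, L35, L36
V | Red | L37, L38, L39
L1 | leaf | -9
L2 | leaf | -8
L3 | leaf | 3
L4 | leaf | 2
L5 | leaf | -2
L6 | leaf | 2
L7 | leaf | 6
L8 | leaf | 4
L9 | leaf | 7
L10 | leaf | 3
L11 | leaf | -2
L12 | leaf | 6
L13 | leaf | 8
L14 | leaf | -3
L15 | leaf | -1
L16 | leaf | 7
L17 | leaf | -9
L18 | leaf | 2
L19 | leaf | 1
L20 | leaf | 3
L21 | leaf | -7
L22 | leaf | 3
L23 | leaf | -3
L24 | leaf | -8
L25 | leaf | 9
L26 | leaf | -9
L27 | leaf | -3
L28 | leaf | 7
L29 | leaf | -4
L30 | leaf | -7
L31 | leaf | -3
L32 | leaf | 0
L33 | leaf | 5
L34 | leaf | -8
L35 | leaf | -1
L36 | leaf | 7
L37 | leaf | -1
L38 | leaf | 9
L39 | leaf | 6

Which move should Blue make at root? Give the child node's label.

H (Red): max(-9, -8, 3, 2) = 3
J (Red): max(-2, 2) = 2
K (Red): max(6, 4) = 6
L (Red): max(7, 3) = 7
C (Blue): min(3, 2, 6, 7) = 2
M (Red): max(-2, 6) = 6
N (Red): max(8, -3, -1) = 8
D (Blue): min(6, 8) = 6
A (Red): max(2, 6) = 6
P (Red): max(7, -9, 2) = 7
Q (Red): max(1, 3, -7) = 3
E (Blue): min(7, 3) = 3
R (Red): max(3, -3, -8, 9) = 9
S (Red): max(-9, -3, 7, -4) = 7
F (Blue): min(9, 7) = 7
T (Red): max(-7, -3, 0, 5) = 5
U (Red): max(-8, -1, 7) = 7
V (Red): max(-1, 9, 6) = 9
G (Blue): min(5, 7, 9) = 5
B (Red): max(3, 7, 5) = 7
root (Blue): min(6, 7) = 6
Blue at root wants the lowest of {A=6, B=7}, so chooses A.

A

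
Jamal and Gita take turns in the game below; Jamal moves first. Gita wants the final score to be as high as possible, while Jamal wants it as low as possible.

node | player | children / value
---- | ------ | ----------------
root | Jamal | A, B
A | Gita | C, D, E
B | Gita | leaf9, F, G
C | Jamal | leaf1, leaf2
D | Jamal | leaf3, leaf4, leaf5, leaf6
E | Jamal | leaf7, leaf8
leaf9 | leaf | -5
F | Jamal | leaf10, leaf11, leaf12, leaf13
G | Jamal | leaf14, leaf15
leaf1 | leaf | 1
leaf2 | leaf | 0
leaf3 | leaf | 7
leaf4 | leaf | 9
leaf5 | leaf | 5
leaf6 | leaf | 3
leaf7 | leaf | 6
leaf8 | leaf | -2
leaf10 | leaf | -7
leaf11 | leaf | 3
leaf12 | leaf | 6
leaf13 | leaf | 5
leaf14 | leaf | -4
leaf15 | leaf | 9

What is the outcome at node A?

C (Jamal): min(1, 0) = 0
D (Jamal): min(7, 9, 5, 3) = 3
E (Jamal): min(6, -2) = -2
A (Gita): max(0, 3, -2) = 3

3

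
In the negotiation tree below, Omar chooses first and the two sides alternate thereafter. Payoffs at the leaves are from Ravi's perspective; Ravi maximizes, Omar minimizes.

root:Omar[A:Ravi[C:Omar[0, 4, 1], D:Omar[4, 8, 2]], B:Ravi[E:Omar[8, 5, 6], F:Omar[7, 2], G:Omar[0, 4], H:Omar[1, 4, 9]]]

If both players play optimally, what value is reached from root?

2

C (Omar): min(0, 4, 1) = 0
D (Omar): min(4, 8, 2) = 2
A (Ravi): max(0, 2) = 2
E (Omar): min(8, 5, 6) = 5
F (Omar): min(7, 2) = 2
G (Omar): min(0, 4) = 0
H (Omar): min(1, 4, 9) = 1
B (Ravi): max(5, 2, 0, 1) = 5
root (Omar): min(2, 5) = 2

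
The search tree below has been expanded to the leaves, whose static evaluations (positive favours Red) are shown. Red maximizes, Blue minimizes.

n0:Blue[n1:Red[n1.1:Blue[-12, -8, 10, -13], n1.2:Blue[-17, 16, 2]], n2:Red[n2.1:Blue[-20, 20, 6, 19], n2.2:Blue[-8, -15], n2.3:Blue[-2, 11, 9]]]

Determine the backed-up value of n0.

-13

n1.1 (Blue): min(-12, -8, 10, -13) = -13
n1.2 (Blue): min(-17, 16, 2) = -17
n1 (Red): max(-13, -17) = -13
n2.1 (Blue): min(-20, 20, 6, 19) = -20
n2.2 (Blue): min(-8, -15) = -15
n2.3 (Blue): min(-2, 11, 9) = -2
n2 (Red): max(-20, -15, -2) = -2
n0 (Blue): min(-13, -2) = -13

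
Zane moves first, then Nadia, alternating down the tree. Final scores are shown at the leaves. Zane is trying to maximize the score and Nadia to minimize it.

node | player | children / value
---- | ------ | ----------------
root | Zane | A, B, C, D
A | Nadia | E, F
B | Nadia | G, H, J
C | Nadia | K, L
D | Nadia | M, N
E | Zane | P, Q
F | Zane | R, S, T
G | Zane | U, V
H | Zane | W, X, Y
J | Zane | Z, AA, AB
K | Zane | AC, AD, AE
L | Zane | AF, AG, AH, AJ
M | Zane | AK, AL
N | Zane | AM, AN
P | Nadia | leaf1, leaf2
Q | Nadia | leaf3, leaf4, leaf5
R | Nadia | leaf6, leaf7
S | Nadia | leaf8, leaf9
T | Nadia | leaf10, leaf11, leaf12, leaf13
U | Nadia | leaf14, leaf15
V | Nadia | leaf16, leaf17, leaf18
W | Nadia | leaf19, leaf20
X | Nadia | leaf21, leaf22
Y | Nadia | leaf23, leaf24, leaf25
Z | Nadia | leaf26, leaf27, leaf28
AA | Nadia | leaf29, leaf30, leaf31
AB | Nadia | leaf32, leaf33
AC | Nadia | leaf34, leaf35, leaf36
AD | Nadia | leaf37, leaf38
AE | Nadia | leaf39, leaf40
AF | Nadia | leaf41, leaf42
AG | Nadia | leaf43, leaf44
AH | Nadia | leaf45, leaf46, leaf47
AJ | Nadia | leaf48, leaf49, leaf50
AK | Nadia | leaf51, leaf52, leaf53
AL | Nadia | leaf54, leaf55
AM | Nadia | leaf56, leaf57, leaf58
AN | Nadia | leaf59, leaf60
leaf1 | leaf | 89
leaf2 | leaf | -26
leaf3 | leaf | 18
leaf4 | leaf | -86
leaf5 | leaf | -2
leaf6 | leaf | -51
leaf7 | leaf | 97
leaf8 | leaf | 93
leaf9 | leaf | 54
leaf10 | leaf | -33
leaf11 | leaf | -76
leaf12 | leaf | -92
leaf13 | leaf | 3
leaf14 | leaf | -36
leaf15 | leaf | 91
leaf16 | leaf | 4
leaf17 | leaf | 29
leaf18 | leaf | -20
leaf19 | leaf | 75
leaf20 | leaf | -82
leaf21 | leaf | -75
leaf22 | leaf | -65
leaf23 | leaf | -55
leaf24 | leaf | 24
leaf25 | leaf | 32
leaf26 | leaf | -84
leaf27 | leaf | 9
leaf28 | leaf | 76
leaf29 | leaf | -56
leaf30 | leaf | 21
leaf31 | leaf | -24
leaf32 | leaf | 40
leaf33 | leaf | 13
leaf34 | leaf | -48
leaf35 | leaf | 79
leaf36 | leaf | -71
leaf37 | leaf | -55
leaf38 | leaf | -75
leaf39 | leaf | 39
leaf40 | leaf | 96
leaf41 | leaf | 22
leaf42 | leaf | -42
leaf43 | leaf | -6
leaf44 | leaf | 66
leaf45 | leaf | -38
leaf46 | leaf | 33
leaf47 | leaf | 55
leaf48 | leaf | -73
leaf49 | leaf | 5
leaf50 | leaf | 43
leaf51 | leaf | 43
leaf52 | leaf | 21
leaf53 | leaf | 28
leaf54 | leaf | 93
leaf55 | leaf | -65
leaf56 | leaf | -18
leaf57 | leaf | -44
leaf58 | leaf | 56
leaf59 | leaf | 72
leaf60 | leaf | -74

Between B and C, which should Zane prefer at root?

C

U (Nadia): min(-36, 91) = -36
V (Nadia): min(4, 29, -20) = -20
G (Zane): max(-36, -20) = -20
W (Nadia): min(75, -82) = -82
X (Nadia): min(-75, -65) = -75
Y (Nadia): min(-55, 24, 32) = -55
H (Zane): max(-82, -75, -55) = -55
Z (Nadia): min(-84, 9, 76) = -84
AA (Nadia): min(-56, 21, -24) = -56
AB (Nadia): min(40, 13) = 13
J (Zane): max(-84, -56, 13) = 13
B (Nadia): min(-20, -55, 13) = -55
AC (Nadia): min(-48, 79, -71) = -71
AD (Nadia): min(-55, -75) = -75
AE (Nadia): min(39, 96) = 39
K (Zane): max(-71, -75, 39) = 39
AF (Nadia): min(22, -42) = -42
AG (Nadia): min(-6, 66) = -6
AH (Nadia): min(-38, 33, 55) = -38
AJ (Nadia): min(-73, 5, 43) = -73
L (Zane): max(-42, -6, -38, -73) = -6
C (Nadia): min(39, -6) = -6
Zane prefers the higher value; B=-55, C=-6. C is better since -6 > -55.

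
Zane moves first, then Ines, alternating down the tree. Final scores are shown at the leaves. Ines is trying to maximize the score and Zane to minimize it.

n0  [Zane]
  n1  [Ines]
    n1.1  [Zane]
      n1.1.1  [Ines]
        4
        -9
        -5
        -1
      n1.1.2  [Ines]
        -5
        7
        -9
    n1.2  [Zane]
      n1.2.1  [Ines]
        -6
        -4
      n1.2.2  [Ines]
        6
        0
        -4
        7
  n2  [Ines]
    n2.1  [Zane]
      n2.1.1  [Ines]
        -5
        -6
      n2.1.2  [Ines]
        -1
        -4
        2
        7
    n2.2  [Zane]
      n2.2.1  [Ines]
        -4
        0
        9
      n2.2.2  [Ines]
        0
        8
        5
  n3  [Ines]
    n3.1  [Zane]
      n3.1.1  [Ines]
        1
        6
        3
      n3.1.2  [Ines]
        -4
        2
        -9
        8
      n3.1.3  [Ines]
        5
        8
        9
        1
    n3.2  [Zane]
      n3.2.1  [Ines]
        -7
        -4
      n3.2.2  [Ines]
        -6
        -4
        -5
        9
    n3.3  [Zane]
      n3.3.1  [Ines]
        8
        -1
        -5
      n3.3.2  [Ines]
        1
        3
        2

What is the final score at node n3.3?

n3.3.1 (Ines): max(8, -1, -5) = 8
n3.3.2 (Ines): max(1, 3, 2) = 3
n3.3 (Zane): min(8, 3) = 3

3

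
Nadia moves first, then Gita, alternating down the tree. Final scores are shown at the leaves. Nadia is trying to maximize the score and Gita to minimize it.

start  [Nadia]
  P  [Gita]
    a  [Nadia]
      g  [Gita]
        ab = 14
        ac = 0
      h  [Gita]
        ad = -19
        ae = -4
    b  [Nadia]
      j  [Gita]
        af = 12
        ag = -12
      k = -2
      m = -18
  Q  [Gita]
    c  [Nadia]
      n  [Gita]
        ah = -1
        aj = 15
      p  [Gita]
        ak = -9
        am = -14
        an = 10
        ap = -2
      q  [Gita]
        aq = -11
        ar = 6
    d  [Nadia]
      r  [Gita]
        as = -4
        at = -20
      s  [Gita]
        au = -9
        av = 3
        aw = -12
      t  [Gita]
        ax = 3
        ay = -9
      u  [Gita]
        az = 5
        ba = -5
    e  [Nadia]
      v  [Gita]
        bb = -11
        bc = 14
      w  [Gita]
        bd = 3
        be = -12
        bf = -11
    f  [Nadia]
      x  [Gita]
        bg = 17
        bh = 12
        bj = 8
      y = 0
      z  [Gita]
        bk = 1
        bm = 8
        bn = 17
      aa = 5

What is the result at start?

-2

g (Gita): min(14, 0) = 0
h (Gita): min(-19, -4) = -19
a (Nadia): max(0, -19) = 0
j (Gita): min(12, -12) = -12
b (Nadia): max(-12, -2, -18) = -2
P (Gita): min(0, -2) = -2
n (Gita): min(-1, 15) = -1
p (Gita): min(-9, -14, 10, -2) = -14
q (Gita): min(-11, 6) = -11
c (Nadia): max(-1, -14, -11) = -1
r (Gita): min(-4, -20) = -20
s (Gita): min(-9, 3, -12) = -12
t (Gita): min(3, -9) = -9
u (Gita): min(5, -5) = -5
d (Nadia): max(-20, -12, -9, -5) = -5
v (Gita): min(-11, 14) = -11
w (Gita): min(3, -12, -11) = -12
e (Nadia): max(-11, -12) = -11
x (Gita): min(17, 12, 8) = 8
z (Gita): min(1, 8, 17) = 1
f (Nadia): max(8, 0, 1, 5) = 8
Q (Gita): min(-1, -5, -11, 8) = -11
start (Nadia): max(-2, -11) = -2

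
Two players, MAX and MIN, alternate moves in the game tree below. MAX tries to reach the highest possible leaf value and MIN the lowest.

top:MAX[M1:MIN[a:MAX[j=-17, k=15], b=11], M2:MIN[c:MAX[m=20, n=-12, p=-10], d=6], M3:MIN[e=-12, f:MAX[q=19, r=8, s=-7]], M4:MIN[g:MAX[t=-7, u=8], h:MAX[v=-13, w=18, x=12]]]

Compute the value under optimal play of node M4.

8

g (MAX): max(-7, 8) = 8
h (MAX): max(-13, 18, 12) = 18
M4 (MIN): min(8, 18) = 8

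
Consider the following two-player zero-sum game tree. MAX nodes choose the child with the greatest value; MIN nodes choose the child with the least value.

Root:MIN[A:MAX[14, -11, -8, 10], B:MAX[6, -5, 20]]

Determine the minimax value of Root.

14

A (MAX): max(14, -11, -8, 10) = 14
B (MAX): max(6, -5, 20) = 20
Root (MIN): min(14, 20) = 14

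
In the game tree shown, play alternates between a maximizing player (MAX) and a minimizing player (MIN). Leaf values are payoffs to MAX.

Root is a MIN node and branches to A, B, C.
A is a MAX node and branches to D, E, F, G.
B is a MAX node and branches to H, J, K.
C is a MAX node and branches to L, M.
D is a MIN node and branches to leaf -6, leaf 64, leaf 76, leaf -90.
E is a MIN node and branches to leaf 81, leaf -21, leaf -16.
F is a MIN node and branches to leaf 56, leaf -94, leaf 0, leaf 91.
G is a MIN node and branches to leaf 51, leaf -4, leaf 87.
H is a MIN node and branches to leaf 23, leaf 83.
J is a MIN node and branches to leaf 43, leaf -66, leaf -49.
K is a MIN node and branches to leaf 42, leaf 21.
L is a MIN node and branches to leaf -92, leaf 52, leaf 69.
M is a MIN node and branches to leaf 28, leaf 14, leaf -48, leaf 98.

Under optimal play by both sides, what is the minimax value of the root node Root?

D (MIN): min(-6, 64, 76, -90) = -90
E (MIN): min(81, -21, -16) = -21
F (MIN): min(56, -94, 0, 91) = -94
G (MIN): min(51, -4, 87) = -4
A (MAX): max(-90, -21, -94, -4) = -4
H (MIN): min(23, 83) = 23
J (MIN): min(43, -66, -49) = -66
K (MIN): min(42, 21) = 21
B (MAX): max(23, -66, 21) = 23
L (MIN): min(-92, 52, 69) = -92
M (MIN): min(28, 14, -48, 98) = -48
C (MAX): max(-92, -48) = -48
Root (MIN): min(-4, 23, -48) = -48

-48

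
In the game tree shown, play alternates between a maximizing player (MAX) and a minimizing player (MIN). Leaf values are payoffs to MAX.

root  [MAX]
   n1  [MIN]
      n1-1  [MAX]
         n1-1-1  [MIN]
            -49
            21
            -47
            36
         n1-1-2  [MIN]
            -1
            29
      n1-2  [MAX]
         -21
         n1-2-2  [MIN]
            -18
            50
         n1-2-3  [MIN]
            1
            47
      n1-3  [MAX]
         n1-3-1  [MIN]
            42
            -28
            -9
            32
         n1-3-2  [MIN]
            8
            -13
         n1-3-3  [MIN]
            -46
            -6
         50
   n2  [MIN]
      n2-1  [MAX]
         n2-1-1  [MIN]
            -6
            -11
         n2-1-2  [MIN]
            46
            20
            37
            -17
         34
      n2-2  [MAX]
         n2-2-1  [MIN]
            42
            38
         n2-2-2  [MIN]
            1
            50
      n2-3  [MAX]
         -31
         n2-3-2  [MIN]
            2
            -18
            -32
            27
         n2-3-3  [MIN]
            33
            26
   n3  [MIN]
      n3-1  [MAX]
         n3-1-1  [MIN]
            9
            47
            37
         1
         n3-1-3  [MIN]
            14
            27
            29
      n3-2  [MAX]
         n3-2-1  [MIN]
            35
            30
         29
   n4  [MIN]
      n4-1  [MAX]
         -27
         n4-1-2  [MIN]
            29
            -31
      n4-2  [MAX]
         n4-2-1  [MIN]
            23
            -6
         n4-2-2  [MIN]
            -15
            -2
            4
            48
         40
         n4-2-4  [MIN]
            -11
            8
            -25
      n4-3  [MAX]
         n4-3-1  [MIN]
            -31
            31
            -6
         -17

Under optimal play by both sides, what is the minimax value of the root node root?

26

n1-1-1 (MIN): min(-49, 21, -47, 36) = -49
n1-1-2 (MIN): min(-1, 29) = -1
n1-1 (MAX): max(-49, -1) = -1
n1-2-2 (MIN): min(-18, 50) = -18
n1-2-3 (MIN): min(1, 47) = 1
n1-2 (MAX): max(-21, -18, 1) = 1
n1-3-1 (MIN): min(42, -28, -9, 32) = -28
n1-3-2 (MIN): min(8, -13) = -13
n1-3-3 (MIN): min(-46, -6) = -46
n1-3 (MAX): max(-28, -13, -46, 50) = 50
n1 (MIN): min(-1, 1, 50) = -1
n2-1-1 (MIN): min(-6, -11) = -11
n2-1-2 (MIN): min(46, 20, 37, -17) = -17
n2-1 (MAX): max(-11, -17, 34) = 34
n2-2-1 (MIN): min(42, 38) = 38
n2-2-2 (MIN): min(1, 50) = 1
n2-2 (MAX): max(38, 1) = 38
n2-3-2 (MIN): min(2, -18, -32, 27) = -32
n2-3-3 (MIN): min(33, 26) = 26
n2-3 (MAX): max(-31, -32, 26) = 26
n2 (MIN): min(34, 38, 26) = 26
n3-1-1 (MIN): min(9, 47, 37) = 9
n3-1-3 (MIN): min(14, 27, 29) = 14
n3-1 (MAX): max(9, 1, 14) = 14
n3-2-1 (MIN): min(35, 30) = 30
n3-2 (MAX): max(30, 29) = 30
n3 (MIN): min(14, 30) = 14
n4-1-2 (MIN): min(29, -31) = -31
n4-1 (MAX): max(-27, -31) = -27
n4-2-1 (MIN): min(23, -6) = -6
n4-2-2 (MIN): min(-15, -2, 4, 48) = -15
n4-2-4 (MIN): min(-11, 8, -25) = -25
n4-2 (MAX): max(-6, -15, 40, -25) = 40
n4-3-1 (MIN): min(-31, 31, -6) = -31
n4-3 (MAX): max(-31, -17) = -17
n4 (MIN): min(-27, 40, -17) = -27
root (MAX): max(-1, 26, 14, -27) = 26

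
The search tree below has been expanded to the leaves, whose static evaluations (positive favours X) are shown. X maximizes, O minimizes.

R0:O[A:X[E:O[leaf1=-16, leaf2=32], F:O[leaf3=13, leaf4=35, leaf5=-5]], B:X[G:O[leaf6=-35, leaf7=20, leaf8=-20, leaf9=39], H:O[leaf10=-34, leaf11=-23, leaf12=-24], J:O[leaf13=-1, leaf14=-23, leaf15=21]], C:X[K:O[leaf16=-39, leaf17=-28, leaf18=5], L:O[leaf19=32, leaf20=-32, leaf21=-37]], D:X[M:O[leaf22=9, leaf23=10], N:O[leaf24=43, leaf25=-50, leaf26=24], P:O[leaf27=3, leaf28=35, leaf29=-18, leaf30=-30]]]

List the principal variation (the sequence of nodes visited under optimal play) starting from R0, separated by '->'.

R0 -> C -> L -> leaf21

E (O): min(-16, 32) = -16
F (O): min(13, 35, -5) = -5
A (X): max(-16, -5) = -5
G (O): min(-35, 20, -20, 39) = -35
H (O): min(-34, -23, -24) = -34
J (O): min(-1, -23, 21) = -23
B (X): max(-35, -34, -23) = -23
K (O): min(-39, -28, 5) = -39
L (O): min(32, -32, -37) = -37
C (X): max(-39, -37) = -37
M (O): min(9, 10) = 9
N (O): min(43, -50, 24) = -50
P (O): min(3, 35, -18, -30) = -30
D (X): max(9, -50, -30) = 9
R0 (O): min(-5, -23, -37, 9) = -37
At R0, O picks C (lowest: -37).
At C, X picks L (highest: -37).
At L, O picks leaf21 (lowest: -37).
Terminal value -37.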